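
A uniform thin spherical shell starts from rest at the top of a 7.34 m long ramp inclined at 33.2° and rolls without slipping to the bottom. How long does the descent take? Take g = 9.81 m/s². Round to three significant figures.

t ≈ 2.13 s

For this body I = (2/3)MR², i.e. k = I/(MR²) = 2/3.
Translational: Mg sinθ − f = Ma. Rotational about the CM: fR = Iα = kMRa, so f = kMa.
Hence a = g sinθ/(1+k) = 9.81×sin33.2°/1.667 = 3.223 m/s².
Starting from rest, L = ½at², so t = √(2L/a) = √(2×7.34/3.223) ≈ 2.13 s.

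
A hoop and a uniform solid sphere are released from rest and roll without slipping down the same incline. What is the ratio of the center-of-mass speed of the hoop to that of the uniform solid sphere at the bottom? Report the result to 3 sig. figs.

v_ratio ≈ 0.837

Each satisfies Mgh = ½(1+k)Mv² with k = I/(MR²), so v ∝ 1/√(1+k).
For the hoop k = 1; for the uniform solid sphere k = 0.4.
v₁/v₂ = √((1+k₂)/(1+k₁)) = √(1.4/2) ≈ 0.837.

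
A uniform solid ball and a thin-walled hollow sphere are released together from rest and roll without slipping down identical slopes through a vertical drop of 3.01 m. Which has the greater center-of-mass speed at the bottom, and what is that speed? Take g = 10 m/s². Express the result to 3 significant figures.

the uniform solid ball, at v ≈ 6.56 m/s

For rolling without slipping, Mgh = ½(1+k)Mv² where k = I/(MR²), so v = √(2gh/(1+k)).
Uniform solid ball: k = 0.4, giving v = √(2×10×3.01/1.4) = 6.557 m/s.
Thin-walled hollow sphere: k = 2/3, giving v = √(2×10×3.01/1.667) = 6.01 m/s.
The smaller k wins: the uniform solid ball, at ≈ 6.56 m/s.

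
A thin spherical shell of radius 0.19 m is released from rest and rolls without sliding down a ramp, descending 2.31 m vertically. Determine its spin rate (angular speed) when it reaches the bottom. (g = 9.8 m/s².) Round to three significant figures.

ω ≈ 27.4 rad/s

The moment of inertia is (2/3)MR², giving k ≡ I/(MR²) = 2/3.
Rolling without slipping gives ω = v/R, so the total kinetic energy is ½Mv² + ½Iω² = ½(1+k)Mv² = (5/6)Mv².
Energy conservation Mgh = ½(1+k)Mv² gives v = √(2gh/(1+k)) = √(2 × 9.8 × 2.31 / 1.667) = 5.212 m/s.
The angular speed follows from ω = v/R = 5.212/0.19 ≈ 27.4 rad/s.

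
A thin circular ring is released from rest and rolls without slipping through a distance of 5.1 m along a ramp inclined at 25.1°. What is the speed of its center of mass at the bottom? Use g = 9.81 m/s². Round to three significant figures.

With I = MR², the ratio k = I/(MR²) is 1.
Pure rolling means v = ωR; then KE = ½Mv² + ½I(v/R)² = ½(1+k)Mv² = Mv².
The vertical drop is h = L sinθ = 5.1 × sin25.1° = 2.163 m.
Setting Mgh = Mv² gives v = √(2gh/(1+k)) = √(2·9.81·2.163/2) ≈ 4.61 m/s.

v ≈ 4.61 m/s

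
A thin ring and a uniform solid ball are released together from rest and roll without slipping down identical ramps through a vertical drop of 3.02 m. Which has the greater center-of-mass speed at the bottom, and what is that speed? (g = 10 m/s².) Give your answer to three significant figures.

the uniform solid ball, at v ≈ 6.57 m/s

For rolling without slipping, Mgh = ½(1+k)Mv² where k = I/(MR²), so v = √(2gh/(1+k)).
Thin ring: k = 1, giving v = √(2×10×3.02/2) = 5.495 m/s.
Uniform solid ball: k = 0.4, giving v = √(2×10×3.02/1.4) = 6.568 m/s.
The smaller k wins: the uniform solid ball, at ≈ 6.57 m/s.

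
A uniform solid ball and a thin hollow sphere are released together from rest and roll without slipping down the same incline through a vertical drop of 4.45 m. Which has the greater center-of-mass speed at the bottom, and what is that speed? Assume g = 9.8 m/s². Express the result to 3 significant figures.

the uniform solid ball, at v ≈ 7.89 m/s

For rolling without slipping, Mgh = ½(1+k)Mv² where k = I/(MR²), so v = √(2gh/(1+k)).
Uniform solid ball: k = 0.4, giving v = √(2×9.8×4.45/1.4) = 7.893 m/s.
Thin hollow sphere: k = 2/3, giving v = √(2×9.8×4.45/1.667) = 7.234 m/s.
The smaller k wins: the uniform solid ball, at ≈ 7.89 m/s.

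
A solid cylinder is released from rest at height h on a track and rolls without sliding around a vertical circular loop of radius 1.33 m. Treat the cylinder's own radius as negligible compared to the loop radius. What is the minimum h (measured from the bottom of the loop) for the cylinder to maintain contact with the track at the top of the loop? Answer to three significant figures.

Here I = (1/2)MR², so the shape factor k = I/(MR²) = 0.5.
At the top, contact is just lost when gravity alone supplies the centripetal force: Mg = Mv_top²/r, i.e. v_top² = gr.
With ω = v/R, the kinetic energy at speed v is ½(1+k)Mv² = (3/4)Mv².
Energy conservation from release (height h) to the top (height 2r): Mgh = Mg(2r) + (3/4)M·gr.
Thus h_min = 2r + (1+k)r/2 = r(2 + 1.5/2) = 1.33 × 2.75 ≈ 3.66 m.

h_min ≈ 3.66 m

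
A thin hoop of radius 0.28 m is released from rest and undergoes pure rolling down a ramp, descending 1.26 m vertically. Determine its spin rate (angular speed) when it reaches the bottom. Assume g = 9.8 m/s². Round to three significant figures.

For this body I = MR², i.e. k = I/(MR²) = 1.
The rolling condition ω = v/R makes the rotational term ½I(v/R)² = ½kMv², so KE_total = ½(1+k)Mv² = Mv².
Energy conservation Mgh = ½(1+k)Mv² gives v = √(2gh/(1+k)) = √(2 × 9.8 × 1.26 / 2) = 3.514 m/s.
The angular speed follows from ω = v/R = 3.514/0.28 ≈ 12.5 rad/s.

ω ≈ 12.5 rad/s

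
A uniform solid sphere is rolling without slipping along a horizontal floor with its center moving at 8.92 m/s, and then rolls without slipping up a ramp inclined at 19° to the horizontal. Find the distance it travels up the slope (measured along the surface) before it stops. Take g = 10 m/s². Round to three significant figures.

d ≈ 17.1 m

Here I = (2/5)MR², so the shape factor k = I/(MR²) = 0.4.
The rolling condition ω = v/R makes the rotational term ½I(v/R)² = ½kMv², so KE_total = ½(1+k)Mv² = (7/10)Mv².
Setting this equal to Mgh gives the vertical rise h = (1+k)v₀²/(2g) = 1.4×8.92²/(2×10) = 5.57 m.
The distance along the slope is d = h/sinθ = 5.57/sin19° ≈ 17.1 m.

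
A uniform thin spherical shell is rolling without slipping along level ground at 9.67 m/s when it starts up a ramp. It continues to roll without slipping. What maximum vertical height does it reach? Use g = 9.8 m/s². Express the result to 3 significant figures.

h ≈ 7.95 m

For this body I = (2/3)MR², i.e. k = I/(MR²) = 2/3.
The rolling condition ω = v/R makes the rotational term ½I(v/R)² = ½kMv², so KE_total = ½(1+k)Mv² = (5/6)Mv².
At the top the kinetic energy is zero, so (5/6)Mv₀² = Mgh.
Thus h = (1+k)v₀²/(2g) = 1.667 × 9.67² / (2 × 9.8) ≈ 7.95 m.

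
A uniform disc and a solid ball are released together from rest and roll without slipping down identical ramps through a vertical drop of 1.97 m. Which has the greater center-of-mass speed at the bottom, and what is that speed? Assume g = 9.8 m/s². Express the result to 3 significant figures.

the solid ball, at v ≈ 5.25 m/s

For rolling without slipping, Mgh = ½(1+k)Mv² where k = I/(MR²), so v = √(2gh/(1+k)).
Uniform disc: k = 0.5, giving v = √(2×9.8×1.97/1.5) = 5.074 m/s.
Solid ball: k = 0.4, giving v = √(2×9.8×1.97/1.4) = 5.252 m/s.
The smaller k wins: the solid ball, at ≈ 5.25 m/s.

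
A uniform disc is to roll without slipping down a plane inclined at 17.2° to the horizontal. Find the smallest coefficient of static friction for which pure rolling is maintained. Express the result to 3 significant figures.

The moment of inertia is (1/2)MR², giving k ≡ I/(MR²) = 0.5.
Along the incline Mg sinθ − f = Ma, and torque about the center fR = Iα = kMR²(a/R) gives f = kMa.
These give a = g sinθ/(1+k) and the required friction f = kMg sinθ/(1+k).
The normal force is N = Mg cosθ, so μ_min = f/N = k tanθ/(1+k).
μ_min = 0.5 × tan17.2° / 1.5 ≈ 0.103.

μ_min ≈ 0.103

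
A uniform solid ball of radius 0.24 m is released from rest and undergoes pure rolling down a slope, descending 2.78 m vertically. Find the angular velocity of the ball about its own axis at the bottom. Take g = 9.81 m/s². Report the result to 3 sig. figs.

The moment of inertia is (2/5)MR², giving k ≡ I/(MR²) = 0.4.
Pure rolling means v = ωR; then KE = ½Mv² + ½I(v/R)² = ½(1+k)Mv² = (7/10)Mv².
Energy conservation Mgh = ½(1+k)Mv² gives v = √(2gh/(1+k)) = √(2 × 9.81 × 2.78 / 1.4) = 6.242 m/s.
Then ω = v/R = 6.242 / 0.24 ≈ 26.0 rad/s.

ω ≈ 26.0 rad/s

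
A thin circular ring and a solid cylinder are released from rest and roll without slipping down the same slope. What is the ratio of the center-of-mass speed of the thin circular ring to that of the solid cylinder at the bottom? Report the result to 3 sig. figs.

v_ratio ≈ 0.866

Each satisfies Mgh = ½(1+k)Mv² with k = I/(MR²), so v ∝ 1/√(1+k).
For the thin circular ring k = 1; for the solid cylinder k = 0.5.
v₁/v₂ = √((1+k₂)/(1+k₁)) = √(1.5/2) ≈ 0.866.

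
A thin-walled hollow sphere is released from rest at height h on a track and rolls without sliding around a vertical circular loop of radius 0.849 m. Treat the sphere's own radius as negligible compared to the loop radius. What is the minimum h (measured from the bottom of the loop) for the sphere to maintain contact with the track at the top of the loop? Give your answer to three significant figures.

h_min ≈ 2.41 m

Here I = (2/3)MR², so the shape factor k = I/(MR²) = 2/3.
At the top of the loop, the minimum-contact condition is Mg = Mv_top²/r, so v_top² = gr.
With ω = v/R, the kinetic energy at speed v is ½(1+k)Mv² = (5/6)Mv².
Energy conservation from release (height h) to the top (height 2r): Mgh = Mg(2r) + (5/6)M·gr.
Thus h_min = 2r + (1+k)r/2 = r(2 + 1.667/2) = 0.849 × 2.833 ≈ 2.41 m.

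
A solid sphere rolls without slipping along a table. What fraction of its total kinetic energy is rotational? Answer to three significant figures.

Here I = (2/5)MR², so the shape factor k = I/(MR²) = 0.4.
Since ω = v/R, the translational part is ½Mv² and the rotational part is ½I(v/R)² = ½kMv²; the total is ½(1+k)Mv².
The rotational fraction is therefore k/(1+k) = 0.4/1.4 ≈ 0.286.

fraction ≈ 0.286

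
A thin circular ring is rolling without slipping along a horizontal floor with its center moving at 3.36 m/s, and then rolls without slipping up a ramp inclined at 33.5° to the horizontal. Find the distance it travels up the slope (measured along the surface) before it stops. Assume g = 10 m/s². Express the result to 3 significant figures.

d ≈ 2.05 m

Here I = MR², so the shape factor k = I/(MR²) = 1.
The rolling condition ω = v/R makes the rotational term ½I(v/R)² = ½kMv², so KE_total = ½(1+k)Mv² = Mv².
Setting this equal to Mgh gives the vertical rise h = (1+k)v₀²/(2g) = 2×3.36²/(2×10) = 1.129 m.
The distance along the slope is d = h/sinθ = 1.129/sin33.5° ≈ 2.05 m.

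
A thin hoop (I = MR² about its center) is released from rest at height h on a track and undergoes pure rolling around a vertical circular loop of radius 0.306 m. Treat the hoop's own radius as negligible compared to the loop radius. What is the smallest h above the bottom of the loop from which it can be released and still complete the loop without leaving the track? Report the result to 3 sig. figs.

h_min ≈ 0.918 m

For this body I = MR², i.e. k = I/(MR²) = 1.
At the top, contact is just lost when gravity alone supplies the centripetal force: Mg = Mv_top²/r, i.e. v_top² = gr.
With ω = v/R, the kinetic energy at speed v is ½(1+k)Mv² = Mv².
Energy conservation from release (height h) to the top (height 2r): Mgh = Mg(2r) + M·gr.
Thus h_min = 2r + (1+k)r/2 = r(2 + 2/2) = 0.306 × 3 ≈ 0.918 m.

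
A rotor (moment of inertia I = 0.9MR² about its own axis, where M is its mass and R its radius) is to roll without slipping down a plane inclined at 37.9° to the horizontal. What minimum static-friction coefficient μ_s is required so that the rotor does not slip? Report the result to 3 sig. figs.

For this body I = 0.9MR², i.e. k = I/(MR²) = 0.9.
Newton's second law down the slope: Mg sinθ − f = Ma. The torque equation fR = Iα (with α = a/R) gives f = kMa.
These give a = g sinθ/(1+k) and the required friction f = kMg sinθ/(1+k).
With N = Mg cosθ, the no-slip condition f ≤ μN gives μ_min = f/N = k tanθ/(1+k).
μ_min = 0.9 × tan37.9° / 1.9 ≈ 0.369.

μ_min ≈ 0.369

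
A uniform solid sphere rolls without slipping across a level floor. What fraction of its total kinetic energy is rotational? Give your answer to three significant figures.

Here I = (2/5)MR², so the shape factor k = I/(MR²) = 0.4.
Since ω = v/R, the translational part is ½Mv² and the rotational part is ½I(v/R)² = ½kMv²; the total is ½(1+k)Mv².
The rotational fraction is therefore k/(1+k) = 0.4/1.4 ≈ 0.286.

fraction ≈ 0.286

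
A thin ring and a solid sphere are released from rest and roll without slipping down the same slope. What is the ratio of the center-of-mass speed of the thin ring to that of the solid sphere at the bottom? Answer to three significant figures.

Each satisfies Mgh = ½(1+k)Mv² with k = I/(MR²), so v ∝ 1/√(1+k).
For the thin ring k = 1; for the solid sphere k = 0.4.
v₁/v₂ = √((1+k₂)/(1+k₁)) = √(1.4/2) ≈ 0.837.

v_ratio ≈ 0.837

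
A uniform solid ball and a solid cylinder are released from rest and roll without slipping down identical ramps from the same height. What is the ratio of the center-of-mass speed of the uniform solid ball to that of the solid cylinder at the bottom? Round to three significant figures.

Each satisfies Mgh = ½(1+k)Mv² with k = I/(MR²), so v ∝ 1/√(1+k).
For the uniform solid ball k = 0.4; for the solid cylinder k = 0.5.
v₁/v₂ = √((1+k₂)/(1+k₁)) = √(1.5/1.4) ≈ 1.04.

v_ratio ≈ 1.04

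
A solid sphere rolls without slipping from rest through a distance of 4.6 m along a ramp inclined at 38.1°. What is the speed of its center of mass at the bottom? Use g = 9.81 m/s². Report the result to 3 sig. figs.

v ≈ 6.31 m/s

Here I = (2/5)MR², so the shape factor k = I/(MR²) = 0.4.
The rolling condition ω = v/R makes the rotational term ½I(v/R)² = ½kMv², so KE_total = ½(1+k)Mv² = (7/10)Mv².
The vertical drop is h = L sinθ = 4.6 × sin38.1° = 2.838 m.
Energy conservation: Mgh = (7/10)Mv², so v = √(2gh/(1+k)) = √(2 × 9.81 × 2.838 / 1.4) ≈ 6.31 m/s.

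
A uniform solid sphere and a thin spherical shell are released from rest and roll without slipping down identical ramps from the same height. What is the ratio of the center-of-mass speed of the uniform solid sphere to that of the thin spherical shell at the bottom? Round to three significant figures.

v_ratio ≈ 1.09

Each satisfies Mgh = ½(1+k)Mv² with k = I/(MR²), so v ∝ 1/√(1+k).
For the uniform solid sphere k = 0.4; for the thin spherical shell k = 2/3.
v₁/v₂ = √((1+k₂)/(1+k₁)) = √(1.667/1.4) ≈ 1.09.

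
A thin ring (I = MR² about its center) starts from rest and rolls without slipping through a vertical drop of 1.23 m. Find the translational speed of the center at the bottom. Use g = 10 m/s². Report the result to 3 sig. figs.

v ≈ 3.51 m/s

With I = MR², the ratio k = I/(MR²) is 1.
Since it rolls without slipping, ω = v/R and KE = ½Mv² + ½Iω² = ½(1+k)Mv² = Mv².
Setting Mgh = Mv² gives v = √(2gh/(1+k)) = √(2·10·1.23/2) ≈ 3.51 m/s.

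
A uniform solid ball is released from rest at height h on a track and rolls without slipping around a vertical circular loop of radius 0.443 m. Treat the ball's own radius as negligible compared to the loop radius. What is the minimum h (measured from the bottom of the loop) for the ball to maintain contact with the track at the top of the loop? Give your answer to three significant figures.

h_min ≈ 1.20 m

Here I = (2/5)MR², so the shape factor k = I/(MR²) = 0.4.
At the top of the loop, the minimum-contact condition is Mg = Mv_top²/r, so v_top² = gr.
With ω = v/R, the kinetic energy at speed v is ½(1+k)Mv² = (7/10)Mv².
Energy conservation from release (height h) to the top (height 2r): Mgh = Mg(2r) + (7/10)M·gr.
Thus h_min = 2r + (1+k)r/2 = r(2 + 1.4/2) = 0.443 × 2.7 ≈ 1.20 m.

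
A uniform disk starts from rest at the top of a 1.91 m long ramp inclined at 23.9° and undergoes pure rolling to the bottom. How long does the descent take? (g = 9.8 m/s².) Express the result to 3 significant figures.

Here I = (1/2)MR², so the shape factor k = I/(MR²) = 0.5.
Along the incline Mg sinθ − f = Ma, and torque about the center fR = Iα = kMR²(a/R) gives f = kMa.
Hence a = g sinθ/(1+k) = 9.8×sin23.9°/1.5 = 2.647 m/s².
With constant a from rest, t = √(2L/a) = √(2·1.91/2.647) ≈ 1.20 s.

t ≈ 1.20 s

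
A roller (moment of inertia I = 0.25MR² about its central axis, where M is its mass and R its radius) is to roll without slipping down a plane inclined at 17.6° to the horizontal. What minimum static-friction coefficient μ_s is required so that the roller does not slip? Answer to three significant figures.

For this body I = 0.25MR², i.e. k = I/(MR²) = 0.25.
Newton's second law down the slope: Mg sinθ − f = Ma. The torque equation fR = Iα (with α = a/R) gives f = kMa.
These give a = g sinθ/(1+k) and the required friction f = kMg sinθ/(1+k).
With N = Mg cosθ, the no-slip condition f ≤ μN gives μ_min = f/N = k tanθ/(1+k).
μ_min = 0.25 × tan17.6° / 1.25 ≈ 0.0634.

μ_min ≈ 0.0634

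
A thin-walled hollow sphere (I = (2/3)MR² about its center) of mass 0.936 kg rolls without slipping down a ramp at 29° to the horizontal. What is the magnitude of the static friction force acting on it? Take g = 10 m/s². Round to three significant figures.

f ≈ 1.82 N

Here I = (2/3)MR², so the shape factor k = I/(MR²) = 2/3.
Translational: Mg sinθ − f = Ma. Rotational about the CM: fR = Iα = kMRa, so f = kMa.
Combining, a = g sinθ/(1+k) and f = kMa = kMg sinθ/(1+k).
f = (2/3) × 0.936 × 10 × sin29° / 1.667 ≈ 1.82 N.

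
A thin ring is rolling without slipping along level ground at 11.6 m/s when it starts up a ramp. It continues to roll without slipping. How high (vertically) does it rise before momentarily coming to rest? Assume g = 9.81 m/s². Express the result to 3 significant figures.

h ≈ 13.7 m

The moment of inertia is MR², giving k ≡ I/(MR²) = 1.
Pure rolling means v = ωR; then KE = ½Mv² + ½I(v/R)² = ½(1+k)Mv² = Mv².
All of this converts to potential energy at the highest point: Mv₀² = Mgh.
Thus h = (1+k)v₀²/(2g) = 2 × 11.6² / (2 × 9.81) ≈ 13.7 m.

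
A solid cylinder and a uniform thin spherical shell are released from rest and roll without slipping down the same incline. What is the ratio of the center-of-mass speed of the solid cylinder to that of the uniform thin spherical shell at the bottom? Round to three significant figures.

v_ratio ≈ 1.05

Each satisfies Mgh = ½(1+k)Mv² with k = I/(MR²), so v ∝ 1/√(1+k).
For the solid cylinder k = 0.5; for the uniform thin spherical shell k = 2/3.
v₁/v₂ = √((1+k₂)/(1+k₁)) = √(1.667/1.5) ≈ 1.05.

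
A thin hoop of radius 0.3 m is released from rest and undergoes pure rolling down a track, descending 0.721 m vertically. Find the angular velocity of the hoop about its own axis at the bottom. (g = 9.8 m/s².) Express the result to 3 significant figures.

With I = MR², the ratio k = I/(MR²) is 1.
Rolling without slipping gives ω = v/R, so the total kinetic energy is ½Mv² + ½Iω² = ½(1+k)Mv² = Mv².
Energy conservation Mgh = ½(1+k)Mv² gives v = √(2gh/(1+k)) = √(2 × 9.8 × 0.721 / 2) = 2.658 m/s.
The angular speed follows from ω = v/R = 2.658/0.3 ≈ 8.86 rad/s.

ω ≈ 8.86 rad/s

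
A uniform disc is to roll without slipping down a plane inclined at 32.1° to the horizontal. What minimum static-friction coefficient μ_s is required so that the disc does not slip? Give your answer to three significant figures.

μ_min ≈ 0.209

For this body I = (1/2)MR², i.e. k = I/(MR²) = 0.5.
Along the incline Mg sinθ − f = Ma, and torque about the center fR = Iα = kMR²(a/R) gives f = kMa.
These give a = g sinθ/(1+k) and the required friction f = kMg sinθ/(1+k).
With N = Mg cosθ, the no-slip condition f ≤ μN gives μ_min = f/N = k tanθ/(1+k).
μ_min = 0.5 × tan32.1° / 1.5 ≈ 0.209.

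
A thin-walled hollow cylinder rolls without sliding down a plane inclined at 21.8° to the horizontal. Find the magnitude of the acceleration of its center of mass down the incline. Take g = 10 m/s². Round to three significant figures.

The moment of inertia is MR², giving k ≡ I/(MR²) = 1.
Newton's second law down the slope: Mg sinθ − f = Ma. The torque equation fR = Iα (with α = a/R) gives f = kMa.
Eliminating f: Mg sinθ = (1+k)Ma, so a = g sinθ/(1+k) = 10 × sin21.8° / 2 ≈ 1.86 m/s².

a ≈ 1.86 m/s²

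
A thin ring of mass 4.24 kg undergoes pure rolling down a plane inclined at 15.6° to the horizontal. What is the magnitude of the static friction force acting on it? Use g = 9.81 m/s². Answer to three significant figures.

With I = MR², the ratio k = I/(MR²) is 1.
Newton's second law down the slope: Mg sinθ − f = Ma. The torque equation fR = Iα (with α = a/R) gives f = kMa.
Combining, a = g sinθ/(1+k) and f = kMa = kMg sinθ/(1+k).
f = 1 × 4.24 × 9.81 × sin15.6° / 2 ≈ 5.59 N.

f ≈ 5.59 N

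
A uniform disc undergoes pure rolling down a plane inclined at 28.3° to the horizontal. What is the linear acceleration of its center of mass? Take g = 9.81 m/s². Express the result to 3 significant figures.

a ≈ 3.10 m/s²

The moment of inertia is (1/2)MR², giving k ≡ I/(MR²) = 0.5.
Along the incline Mg sinθ − f = Ma, and torque about the center fR = Iα = kMR²(a/R) gives f = kMa.
Eliminating f: Mg sinθ = (1+k)Ma, so a = g sinθ/(1+k) = 9.81 × sin28.3° / 1.5 ≈ 3.10 m/s².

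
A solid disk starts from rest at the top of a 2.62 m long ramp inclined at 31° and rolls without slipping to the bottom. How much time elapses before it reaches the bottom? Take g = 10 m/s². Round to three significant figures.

t ≈ 1.24 s

With I = (1/2)MR², the ratio k = I/(MR²) is 0.5.
Newton's second law down the slope: Mg sinθ − f = Ma. The torque equation fR = Iα (with α = a/R) gives f = kMa.
Hence a = g sinθ/(1+k) = 10×sin31°/1.5 = 3.434 m/s².
With constant a from rest, t = √(2L/a) = √(2·2.62/3.434) ≈ 1.24 s.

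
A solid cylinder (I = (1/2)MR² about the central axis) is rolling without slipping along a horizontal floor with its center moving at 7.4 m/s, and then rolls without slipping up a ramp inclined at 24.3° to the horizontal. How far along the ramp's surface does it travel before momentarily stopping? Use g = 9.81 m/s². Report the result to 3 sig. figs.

With I = (1/2)MR², the ratio k = I/(MR²) is 0.5.
Rolling without slipping gives ω = v/R, so the total kinetic energy is ½Mv² + ½Iω² = ½(1+k)Mv² = (3/4)Mv².
Setting this equal to Mgh gives the vertical rise h = (1+k)v₀²/(2g) = 1.5×7.4²/(2×9.81) = 4.187 m.
Along the incline, d = h/sinθ = 4.187/sin24.3° ≈ 10.2 m.

d ≈ 10.2 m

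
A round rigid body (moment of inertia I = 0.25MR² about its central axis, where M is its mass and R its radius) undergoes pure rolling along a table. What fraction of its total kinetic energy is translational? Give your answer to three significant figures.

fraction ≈ 0.800

With I = 0.25MR², the ratio k = I/(MR²) is 0.25.
With ω = v/R, KE_trans = ½Mv² and KE_rot = ½Iω² = ½kMv², so KE_total = ½(1+k)Mv².
The translational fraction is therefore 1/(1+k) = 1/1.25 ≈ 0.800.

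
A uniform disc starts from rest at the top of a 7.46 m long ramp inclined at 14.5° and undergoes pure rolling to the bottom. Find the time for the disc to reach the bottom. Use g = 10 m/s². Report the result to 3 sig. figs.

The moment of inertia is (1/2)MR², giving k ≡ I/(MR²) = 0.5.
Translational: Mg sinθ − f = Ma. Rotational about the CM: fR = Iα = kMRa, so f = kMa.
Hence a = g sinθ/(1+k) = 10×sin14.5°/1.5 = 1.669 m/s².
Starting from rest, L = ½at², so t = √(2L/a) = √(2×7.46/1.669) ≈ 2.99 s.

t ≈ 2.99 s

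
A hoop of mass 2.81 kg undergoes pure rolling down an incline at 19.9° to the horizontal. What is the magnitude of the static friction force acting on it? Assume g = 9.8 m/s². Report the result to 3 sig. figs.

For this body I = MR², i.e. k = I/(MR²) = 1.
Translational: Mg sinθ − f = Ma. Rotational about the CM: fR = Iα = kMRa, so f = kMa.
Combining, a = g sinθ/(1+k) and f = kMa = kMg sinθ/(1+k).
f = 1 × 2.81 × 9.8 × sin19.9° / 2 ≈ 4.69 N.

f ≈ 4.69 N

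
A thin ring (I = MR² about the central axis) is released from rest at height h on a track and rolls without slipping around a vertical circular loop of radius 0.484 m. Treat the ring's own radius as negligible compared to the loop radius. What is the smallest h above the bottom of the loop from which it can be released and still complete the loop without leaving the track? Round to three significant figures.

h_min ≈ 1.45 m

The moment of inertia is MR², giving k ≡ I/(MR²) = 1.
At the top, contact is just lost when gravity alone supplies the centripetal force: Mg = Mv_top²/r, i.e. v_top² = gr.
With ω = v/R, the kinetic energy at speed v is ½(1+k)Mv² = Mv².
Energy conservation from release (height h) to the top (height 2r): Mgh = Mg(2r) + M·gr.
Thus h_min = 2r + (1+k)r/2 = r(2 + 2/2) = 0.484 × 3 ≈ 1.45 m.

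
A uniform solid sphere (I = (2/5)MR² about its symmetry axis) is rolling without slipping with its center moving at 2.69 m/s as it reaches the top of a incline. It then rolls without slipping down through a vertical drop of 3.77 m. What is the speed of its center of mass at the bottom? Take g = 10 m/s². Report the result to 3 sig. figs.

With I = (2/5)MR², the ratio k = I/(MR²) is 0.4.
Rolling without slipping gives ω = v/R, so the total kinetic energy is ½Mv² + ½Iω² = ½(1+k)Mv² = (7/10)Mv².
Energy conservation: (7/10)Mv₀² + Mgh = (7/10)Mv², so v² = v₀² + 2gh/(1+k).
v = √(2.69² + 2×10×3.77/1.4) = √61.09 ≈ 7.82 m/s.

v ≈ 7.82 m/s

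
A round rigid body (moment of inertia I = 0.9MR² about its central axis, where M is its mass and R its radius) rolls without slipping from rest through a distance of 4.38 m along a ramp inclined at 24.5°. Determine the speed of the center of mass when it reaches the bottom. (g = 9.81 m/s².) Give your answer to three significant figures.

The moment of inertia is 0.9MR², giving k ≡ I/(MR²) = 0.9.
Rolling without slipping gives ω = v/R, so the total kinetic energy is ½Mv² + ½Iω² = ½(1+k)Mv² = (19/20)Mv².
The vertical drop is h = L sinθ = 4.38 × sin24.5° = 1.816 m.
Setting Mgh = (19/20)Mv² gives v = √(2gh/(1+k)) = √(2·9.81·1.816/1.9) ≈ 4.33 m/s.

v ≈ 4.33 m/s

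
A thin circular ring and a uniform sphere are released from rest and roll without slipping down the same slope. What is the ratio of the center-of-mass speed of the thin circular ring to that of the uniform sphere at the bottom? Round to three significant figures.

v_ratio ≈ 0.837

Each satisfies Mgh = ½(1+k)Mv² with k = I/(MR²), so v ∝ 1/√(1+k).
For the thin circular ring k = 1; for the uniform sphere k = 0.4.
v₁/v₂ = √((1+k₂)/(1+k₁)) = √(1.4/2) ≈ 0.837.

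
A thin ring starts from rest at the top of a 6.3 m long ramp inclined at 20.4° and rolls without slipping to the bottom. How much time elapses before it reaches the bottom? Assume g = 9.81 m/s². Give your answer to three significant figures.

With I = MR², the ratio k = I/(MR²) is 1.
Translational: Mg sinθ − f = Ma. Rotational about the CM: fR = Iα = kMRa, so f = kMa.
Hence a = g sinθ/(1+k) = 9.81×sin20.4°/2 = 1.71 m/s².
With constant a from rest, t = √(2L/a) = √(2·6.3/1.71) ≈ 2.71 s.

t ≈ 2.71 s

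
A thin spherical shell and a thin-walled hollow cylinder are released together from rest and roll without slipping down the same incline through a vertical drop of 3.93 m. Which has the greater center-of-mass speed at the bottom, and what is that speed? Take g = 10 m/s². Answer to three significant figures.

the thin spherical shell, at v ≈ 6.87 m/s

For rolling without slipping, Mgh = ½(1+k)Mv² where k = I/(MR²), so v = √(2gh/(1+k)).
Thin spherical shell: k = 2/3, giving v = √(2×10×3.93/1.667) = 6.867 m/s.
Thin-walled hollow cylinder: k = 1, giving v = √(2×10×3.93/2) = 6.269 m/s.
The smaller k wins: the thin spherical shell, at ≈ 6.87 m/s.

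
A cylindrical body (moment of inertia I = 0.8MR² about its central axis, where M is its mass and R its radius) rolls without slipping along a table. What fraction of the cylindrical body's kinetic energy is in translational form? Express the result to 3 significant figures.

fraction ≈ 0.556

Here I = 0.8MR², so the shape factor k = I/(MR²) = 0.8.
Since ω = v/R, the translational part is ½Mv² and the rotational part is ½I(v/R)² = ½kMv²; the total is ½(1+k)Mv².
The translational fraction is therefore 1/(1+k) = 1/1.8 ≈ 0.556.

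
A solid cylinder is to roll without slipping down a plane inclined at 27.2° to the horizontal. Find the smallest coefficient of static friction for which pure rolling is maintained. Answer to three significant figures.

For this body I = (1/2)MR², i.e. k = I/(MR²) = 0.5.
Newton's second law down the slope: Mg sinθ − f = Ma. The torque equation fR = Iα (with α = a/R) gives f = kMa.
These give a = g sinθ/(1+k) and the required friction f = kMg sinθ/(1+k).
The normal force is N = Mg cosθ, so μ_min = f/N = k tanθ/(1+k).
μ_min = 0.5 × tan27.2° / 1.5 ≈ 0.171.

μ_min ≈ 0.171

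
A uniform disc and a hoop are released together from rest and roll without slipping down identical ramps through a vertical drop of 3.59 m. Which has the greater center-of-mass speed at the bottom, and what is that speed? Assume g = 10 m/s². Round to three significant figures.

For rolling without slipping, Mgh = ½(1+k)Mv² where k = I/(MR²), so v = √(2gh/(1+k)).
Uniform disc: k = 0.5, giving v = √(2×10×3.59/1.5) = 6.919 m/s.
Hoop: k = 1, giving v = √(2×10×3.59/2) = 5.992 m/s.
The smaller k wins: the uniform disc, at ≈ 6.92 m/s.

the uniform disc, at v ≈ 6.92 m/s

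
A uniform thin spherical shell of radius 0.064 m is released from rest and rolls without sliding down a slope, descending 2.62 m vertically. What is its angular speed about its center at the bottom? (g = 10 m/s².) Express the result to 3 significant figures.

Here I = (2/3)MR², so the shape factor k = I/(MR²) = 2/3.
Since it rolls without slipping, ω = v/R and KE = ½Mv² + ½Iω² = ½(1+k)Mv² = (5/6)Mv².
Energy conservation Mgh = ½(1+k)Mv² gives v = √(2gh/(1+k)) = √(2 × 10 × 2.62 / 1.667) = 5.607 m/s.
The angular speed follows from ω = v/R = 5.607/0.064 ≈ 87.6 rad/s.

ω ≈ 87.6 rad/s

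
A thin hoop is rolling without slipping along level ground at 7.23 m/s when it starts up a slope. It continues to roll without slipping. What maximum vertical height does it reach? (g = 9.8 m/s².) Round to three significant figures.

The moment of inertia is MR², giving k ≡ I/(MR²) = 1.
Pure rolling means v = ωR; then KE = ½Mv² + ½I(v/R)² = ½(1+k)Mv² = Mv².
At the top the kinetic energy is zero, so Mv₀² = Mgh.
Thus h = (1+k)v₀²/(2g) = 2 × 7.23² / (2 × 9.8) ≈ 5.33 m.

h ≈ 5.33 m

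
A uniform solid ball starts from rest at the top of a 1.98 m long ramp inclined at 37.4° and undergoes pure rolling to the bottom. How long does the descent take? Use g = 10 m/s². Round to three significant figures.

t ≈ 0.955 s

With I = (2/5)MR², the ratio k = I/(MR²) is 0.4.
Along the incline Mg sinθ − f = Ma, and torque about the center fR = Iα = kMR²(a/R) gives f = kMa.
Hence a = g sinθ/(1+k) = 10×sin37.4°/1.4 = 4.338 m/s².
With constant a from rest, t = √(2L/a) = √(2·1.98/4.338) ≈ 0.955 s.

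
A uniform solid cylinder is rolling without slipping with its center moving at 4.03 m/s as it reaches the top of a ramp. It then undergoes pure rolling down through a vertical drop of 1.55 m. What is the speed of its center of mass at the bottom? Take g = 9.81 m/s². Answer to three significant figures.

v ≈ 6.04 m/s

With I = (1/2)MR², the ratio k = I/(MR²) is 0.5.
The rolling condition ω = v/R makes the rotational term ½I(v/R)² = ½kMv², so KE_total = ½(1+k)Mv² = (3/4)Mv².
Energy conservation: (3/4)Mv₀² + Mgh = (3/4)Mv², so v² = v₀² + 2gh/(1+k).
v = √(4.03² + 2×9.81×1.55/1.5) = √36.51 ≈ 6.04 m/s.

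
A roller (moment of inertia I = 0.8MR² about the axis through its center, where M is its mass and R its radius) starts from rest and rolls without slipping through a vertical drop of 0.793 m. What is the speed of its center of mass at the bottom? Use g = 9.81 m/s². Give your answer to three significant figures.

v ≈ 2.94 m/s

With I = 0.8MR², the ratio k = I/(MR²) is 0.8.
Rolling without slipping gives ω = v/R, so the total kinetic energy is ½Mv² + ½Iω² = ½(1+k)Mv² = (9/10)Mv².
Energy conservation: Mgh = (9/10)Mv², so v = √(2gh/(1+k)) = √(2 × 9.81 × 0.793 / 1.8) ≈ 2.94 m/s.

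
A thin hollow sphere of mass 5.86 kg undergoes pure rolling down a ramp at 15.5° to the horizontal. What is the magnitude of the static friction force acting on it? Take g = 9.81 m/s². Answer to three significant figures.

The moment of inertia is (2/3)MR², giving k ≡ I/(MR²) = 2/3.
Newton's second law down the slope: Mg sinθ − f = Ma. The torque equation fR = Iα (with α = a/R) gives f = kMa.
Combining, a = g sinθ/(1+k) and f = kMa = kMg sinθ/(1+k).
f = (2/3) × 5.86 × 9.81 × sin15.5° / 1.667 ≈ 6.15 N.

f ≈ 6.15 N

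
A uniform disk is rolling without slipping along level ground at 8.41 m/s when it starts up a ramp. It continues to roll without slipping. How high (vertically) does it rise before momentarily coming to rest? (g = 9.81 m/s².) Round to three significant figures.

h ≈ 5.41 m

Here I = (1/2)MR², so the shape factor k = I/(MR²) = 0.5.
Rolling without slipping gives ω = v/R, so the total kinetic energy is ½Mv² + ½Iω² = ½(1+k)Mv² = (3/4)Mv².
All of this converts to potential energy at the highest point: (3/4)Mv₀² = Mgh.
Thus h = (1+k)v₀²/(2g) = 1.5 × 8.41² / (2 × 9.81) ≈ 5.41 m.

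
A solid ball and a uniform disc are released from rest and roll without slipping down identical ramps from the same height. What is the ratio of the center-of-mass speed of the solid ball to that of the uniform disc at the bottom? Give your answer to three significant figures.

v_ratio ≈ 1.04

Each satisfies Mgh = ½(1+k)Mv² with k = I/(MR²), so v ∝ 1/√(1+k).
For the solid ball k = 0.4; for the uniform disc k = 0.5.
v₁/v₂ = √((1+k₂)/(1+k₁)) = √(1.5/1.4) ≈ 1.04.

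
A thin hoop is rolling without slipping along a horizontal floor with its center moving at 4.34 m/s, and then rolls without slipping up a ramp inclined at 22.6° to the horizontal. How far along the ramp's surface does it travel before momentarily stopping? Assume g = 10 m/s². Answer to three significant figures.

d ≈ 4.90 m

The moment of inertia is MR², giving k ≡ I/(MR²) = 1.
Since it rolls without slipping, ω = v/R and KE = ½Mv² + ½Iω² = ½(1+k)Mv² = Mv².
Setting this equal to Mgh gives the vertical rise h = (1+k)v₀²/(2g) = 2×4.34²/(2×10) = 1.884 m.
Along the incline, d = h/sinθ = 1.884/sin22.6° ≈ 4.90 m.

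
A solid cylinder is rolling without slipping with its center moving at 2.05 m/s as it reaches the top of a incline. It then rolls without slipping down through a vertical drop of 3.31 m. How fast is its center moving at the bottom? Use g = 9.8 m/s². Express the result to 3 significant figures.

v ≈ 6.89 m/s

Here I = (1/2)MR², so the shape factor k = I/(MR²) = 0.5.
Since it rolls without slipping, ω = v/R and KE = ½Mv² + ½Iω² = ½(1+k)Mv² = (3/4)Mv².
Energy conservation: (3/4)Mv₀² + Mgh = (3/4)Mv², so v² = v₀² + 2gh/(1+k).
v = √(2.05² + 2×9.8×3.31/1.5) = √47.45 ≈ 6.89 m/s.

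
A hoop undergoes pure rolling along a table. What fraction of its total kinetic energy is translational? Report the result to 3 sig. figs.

fraction ≈ 0.500

The moment of inertia is MR², giving k ≡ I/(MR²) = 1.
With ω = v/R, KE_trans = ½Mv² and KE_rot = ½Iω² = ½kMv², so KE_total = ½(1+k)Mv².
The translational fraction is therefore 1/(1+k) = 1/2 ≈ 0.500.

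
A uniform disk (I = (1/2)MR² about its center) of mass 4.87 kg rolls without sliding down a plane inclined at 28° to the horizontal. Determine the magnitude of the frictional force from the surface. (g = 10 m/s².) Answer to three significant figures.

f ≈ 7.62 N

For this body I = (1/2)MR², i.e. k = I/(MR²) = 0.5.
Along the incline Mg sinθ − f = Ma, and torque about the center fR = Iα = kMR²(a/R) gives f = kMa.
Combining, a = g sinθ/(1+k) and f = kMa = kMg sinθ/(1+k).
f = 0.5 × 4.87 × 10 × sin28° / 1.5 ≈ 7.62 N.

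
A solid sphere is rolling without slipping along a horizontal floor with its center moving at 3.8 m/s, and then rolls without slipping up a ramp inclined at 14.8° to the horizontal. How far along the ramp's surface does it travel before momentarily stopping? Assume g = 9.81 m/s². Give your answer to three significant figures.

d ≈ 4.03 m

Here I = (2/5)MR², so the shape factor k = I/(MR²) = 0.4.
Since it rolls without slipping, ω = v/R and KE = ½Mv² + ½Iω² = ½(1+k)Mv² = (7/10)Mv².
Setting this equal to Mgh gives the vertical rise h = (1+k)v₀²/(2g) = 1.4×3.8²/(2×9.81) = 1.03 m.
The distance along the slope is d = h/sinθ = 1.03/sin14.8° ≈ 4.03 m.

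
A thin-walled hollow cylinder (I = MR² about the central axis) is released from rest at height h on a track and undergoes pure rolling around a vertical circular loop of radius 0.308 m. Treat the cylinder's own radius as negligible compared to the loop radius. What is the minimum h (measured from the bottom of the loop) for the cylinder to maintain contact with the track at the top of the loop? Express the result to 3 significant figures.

h_min ≈ 0.924 m

The moment of inertia is MR², giving k ≡ I/(MR²) = 1.
At the top, contact is just lost when gravity alone supplies the centripetal force: Mg = Mv_top²/r, i.e. v_top² = gr.
With ω = v/R, the kinetic energy at speed v is ½(1+k)Mv² = Mv².
Energy conservation from release (height h) to the top (height 2r): Mgh = Mg(2r) + M·gr.
Thus h_min = 2r + (1+k)r/2 = r(2 + 2/2) = 0.308 × 3 ≈ 0.924 m.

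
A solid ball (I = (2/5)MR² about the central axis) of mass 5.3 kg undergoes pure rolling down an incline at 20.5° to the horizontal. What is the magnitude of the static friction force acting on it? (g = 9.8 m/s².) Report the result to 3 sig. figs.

The moment of inertia is (2/5)MR², giving k ≡ I/(MR²) = 0.4.
Newton's second law down the slope: Mg sinθ − f = Ma. The torque equation fR = Iα (with α = a/R) gives f = kMa.
Combining, a = g sinθ/(1+k) and f = kMa = kMg sinθ/(1+k).
f = 0.4 × 5.3 × 9.8 × sin20.5° / 1.4 ≈ 5.20 N.

f ≈ 5.20 N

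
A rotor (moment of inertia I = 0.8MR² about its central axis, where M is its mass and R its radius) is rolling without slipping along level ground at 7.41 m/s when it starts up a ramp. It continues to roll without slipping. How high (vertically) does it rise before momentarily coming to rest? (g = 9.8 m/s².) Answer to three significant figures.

h ≈ 5.04 m

For this body I = 0.8MR², i.e. k = I/(MR²) = 0.8.
Rolling without slipping gives ω = v/R, so the total kinetic energy is ½Mv² + ½Iω² = ½(1+k)Mv² = (9/10)Mv².
At the top the kinetic energy is zero, so (9/10)Mv₀² = Mgh.
Thus h = (1+k)v₀²/(2g) = 1.8 × 7.41² / (2 × 9.8) ≈ 5.04 m.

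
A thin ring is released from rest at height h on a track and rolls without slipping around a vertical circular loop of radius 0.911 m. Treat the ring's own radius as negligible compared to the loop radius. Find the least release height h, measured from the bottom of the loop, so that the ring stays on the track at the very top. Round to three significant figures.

h_min ≈ 2.73 m

The moment of inertia is MR², giving k ≡ I/(MR²) = 1.
At the top of the loop, the minimum-contact condition is Mg = Mv_top²/r, so v_top² = gr.
With ω = v/R, the kinetic energy at speed v is ½(1+k)Mv² = Mv².
Energy conservation from release (height h) to the top (height 2r): Mgh = Mg(2r) + M·gr.
Thus h_min = 2r + (1+k)r/2 = r(2 + 2/2) = 0.911 × 3 ≈ 2.73 m.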